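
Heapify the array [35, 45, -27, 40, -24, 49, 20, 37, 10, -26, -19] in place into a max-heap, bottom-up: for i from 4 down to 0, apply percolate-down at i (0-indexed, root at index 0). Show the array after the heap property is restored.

[49, 45, 35, 40, -19, -27, 20, 37, 10, -26, -24]

sift down from index 4:
  -24 vs larger child -19 at index 10, swap → [35, 45, -27, 40, -19, 49, 20, 37, 10, -26, -24]
sift down from index 3: already satisfies heap property
sift down from index 2:
  -27 vs larger child 49 at index 5, swap → [35, 45, 49, 40, -19, -27, 20, 37, 10, -26, -24]
sift down from index 1: already satisfies heap property
sift down from index 0:
  35 vs larger child 49 at index 2, swap → [49, 45, 35, 40, -19, -27, 20, 37, 10, -26, -24]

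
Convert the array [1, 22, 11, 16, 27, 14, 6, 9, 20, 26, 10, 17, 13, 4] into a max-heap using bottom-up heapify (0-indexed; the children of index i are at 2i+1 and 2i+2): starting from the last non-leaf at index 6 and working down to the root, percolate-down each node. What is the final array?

[27, 26, 17, 20, 22, 14, 6, 9, 16, 1, 10, 11, 13, 4]

sift down from index 6: already satisfies heap property
sift down from index 5:
  14 vs larger child 17 at index 11, swap → [1, 22, 11, 16, 27, 17, 6, 9, 20, 26, 10, 14, 13, 4]
sift down from index 4: already satisfies heap property
sift down from index 3:
  16 vs larger child 20 at index 8, swap → [1, 22, 11, 20, 27, 17, 6, 9, 16, 26, 10, 14, 13, 4]
sift down from index 2:
  11 vs larger child 17 at index 5, swap → [1, 22, 17, 20, 27, 11, 6, 9, 16, 26, 10, 14, 13, 4]
  11 vs larger child 14 at index 11, swap → [1, 22, 17, 20, 27, 14, 6, 9, 16, 26, 10, 11, 13, 4]
sift down from index 1:
  22 vs larger child 27 at index 4, swap → [1, 27, 17, 20, 22, 14, 6, 9, 16, 26, 10, 11, 13, 4]
  22 vs larger child 26 at index 9, swap → [1, 27, 17, 20, 26, 14, 6, 9, 16, 22, 10, 11, 13, 4]
sift down from index 0:
  1 vs larger child 27 at index 1, swap → [27, 1, 17, 20, 26, 14, 6, 9, 16, 22, 10, 11, 13, 4]
  1 vs larger child 26 at index 4, swap → [27, 26, 17, 20, 1, 14, 6, 9, 16, 22, 10, 11, 13, 4]
  1 vs larger child 22 at index 9, swap → [27, 26, 17, 20, 22, 14, 6, 9, 16, 1, 10, 11, 13, 4]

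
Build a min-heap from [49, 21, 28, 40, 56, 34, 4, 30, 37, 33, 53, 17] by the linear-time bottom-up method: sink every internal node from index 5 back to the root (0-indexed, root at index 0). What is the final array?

sift down from index 5:
  34 vs only child 17 at index 11, swap → [49, 21, 28, 40, 56, 17, 4, 30, 37, 33, 53, 34]
sift down from index 4:
  56 vs smaller child 33 at index 9, swap → [49, 21, 28, 40, 33, 17, 4, 30, 37, 56, 53, 34]
sift down from index 3:
  40 vs smaller child 30 at index 7, swap → [49, 21, 28, 30, 33, 17, 4, 40, 37, 56, 53, 34]
sift down from index 2:
  28 vs smaller child 4 at index 6, swap → [49, 21, 4, 30, 33, 17, 28, 40, 37, 56, 53, 34]
sift down from index 1: already satisfies heap property
sift down from index 0:
  49 vs smaller child 4 at index 2, swap → [4, 21, 49, 30, 33, 17, 28, 40, 37, 56, 53, 34]
  49 vs smaller child 17 at index 5, swap → [4, 21, 17, 30, 33, 49, 28, 40, 37, 56, 53, 34]
  49 vs only child 34 at index 11, swap → [4, 21, 17, 30, 33, 34, 28, 40, 37, 56, 53, 49]

[4, 21, 17, 30, 33, 34, 28, 40, 37, 56, 53, 49]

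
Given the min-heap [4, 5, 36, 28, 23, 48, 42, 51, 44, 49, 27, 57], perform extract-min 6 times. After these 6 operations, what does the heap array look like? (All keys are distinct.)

[42, 44, 48, 51, 49, 57]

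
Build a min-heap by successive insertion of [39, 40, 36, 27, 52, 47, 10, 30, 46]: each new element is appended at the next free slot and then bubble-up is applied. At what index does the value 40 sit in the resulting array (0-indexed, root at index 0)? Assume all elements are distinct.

Insert 39:
  append 39 at index 0 → [39] (no swap needed)
Insert 40:
  append 40 at index 1 → [39, 40] (no swap needed)
Insert 36:
  append 36 at index 2 → [39, 40, 36]
  36 < parent 39 at index 0, swap → [36, 40, 39]
Insert 27:
  append 27 at index 3 → [36, 40, 39, 27]
  27 < parent 40 at index 1, swap → [36, 27, 39, 40]
  27 < parent 36 at index 0, swap → [27, 36, 39, 40]
Insert 52:
  append 52 at index 4 → [27, 36, 39, 40, 52] (no swap needed)
Insert 47:
  append 47 at index 5 → [27, 36, 39, 40, 52, 47] (no swap needed)
Insert 10:
  append 10 at index 6 → [27, 36, 39, 40, 52, 47, 10]
  10 < parent 39 at index 2, swap → [27, 36, 10, 40, 52, 47, 39]
  10 < parent 27 at index 0, swap → [10, 36, 27, 40, 52, 47, 39]
Insert 30:
  append 30 at index 7 → [10, 36, 27, 40, 52, 47, 39, 30]
  30 < parent 40 at index 3, swap → [10, 36, 27, 30, 52, 47, 39, 40]
  30 < parent 36 at index 1, swap → [10, 30, 27, 36, 52, 47, 39, 40]
Insert 46:
  append 46 at index 8 → [10, 30, 27, 36, 52, 47, 39, 40, 46] (no swap needed)
resulting array: [10, 30, 27, 36, 52, 47, 39, 40, 46]

7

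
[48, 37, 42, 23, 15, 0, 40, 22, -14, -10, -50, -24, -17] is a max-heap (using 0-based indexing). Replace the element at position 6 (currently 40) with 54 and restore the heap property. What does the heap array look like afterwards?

[54, 37, 48, 23, 15, 0, 42, 22, -14, -10, -50, -24, -17]

set index 6 from 40 to 54 → [48, 37, 42, 23, 15, 0, 54, 22, -14, -10, -50, -24, -17]
54 > parent 42 at index 2, swap → [48, 37, 54, 23, 15, 0, 42, 22, -14, -10, -50, -24, -17]
54 > parent 48 at index 0, swap → [54, 37, 48, 23, 15, 0, 42, 22, -14, -10, -50, -24, -17]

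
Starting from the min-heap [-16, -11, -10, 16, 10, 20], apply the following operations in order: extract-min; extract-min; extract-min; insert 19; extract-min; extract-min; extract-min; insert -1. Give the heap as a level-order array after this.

[-1, 20]

extract-min → returns -16:
  remove root -16; move last element 20 to root → [20, -11, -10, 16, 10]
  20 vs smaller child -11 at index 1, swap → [-11, 20, -10, 16, 10]
  20 vs smaller child 10 at index 4, swap → [-11, 10, -10, 16, 20]
extract-min → returns -11:
  remove root -11; move last element 20 to root → [20, 10, -10, 16]
  20 vs smaller child -10 at index 2, swap → [-10, 10, 20, 16]
extract-min → returns -10:
  remove root -10; move last element 16 to root → [16, 10, 20]
  16 vs smaller child 10 at index 1, swap → [10, 16, 20]
insert 19:
  append 19 at index 3 → [10, 16, 20, 19] (no swap needed)
extract-min → returns 10:
  remove root 10; move last element 19 to root → [19, 16, 20]
  19 vs smaller child 16 at index 1, swap → [16, 19, 20]
extract-min → returns 16:
  remove root 16; move last element 20 to root → [20, 19]
  20 vs only child 19 at index 1, swap → [19, 20]
extract-min → returns 19:
  remove root 19; move last element 20 to root → [20] (no swap needed)
insert -1:
  append -1 at index 1 → [20, -1]
  -1 < parent 20 at index 0, swap → [-1, 20]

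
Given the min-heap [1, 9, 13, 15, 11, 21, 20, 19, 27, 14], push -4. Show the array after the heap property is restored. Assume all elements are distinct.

append -4 at index 10 → [1, 9, 13, 15, 11, 21, 20, 19, 27, 14, -4]
-4 < parent 11 at index 4, swap → [1, 9, 13, 15, -4, 21, 20, 19, 27, 14, 11]
-4 < parent 9 at index 1, swap → [1, -4, 13, 15, 9, 21, 20, 19, 27, 14, 11]
-4 < parent 1 at index 0, swap → [-4, 1, 13, 15, 9, 21, 20, 19, 27, 14, 11]

[-4, 1, 13, 15, 9, 21, 20, 19, 27, 14, 11]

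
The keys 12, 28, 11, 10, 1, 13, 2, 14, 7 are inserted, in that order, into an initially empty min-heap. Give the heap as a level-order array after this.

[1, 7, 2, 10, 11, 13, 12, 28, 14]

Insert 12:
  append 12 at index 0 → [12] (no swap needed)
Insert 28:
  append 28 at index 1 → [12, 28] (no swap needed)
Insert 11:
  append 11 at index 2 → [12, 28, 11]
  11 < parent 12 at index 0, swap → [11, 28, 12]
Insert 10:
  append 10 at index 3 → [11, 28, 12, 10]
  10 < parent 28 at index 1, swap → [11, 10, 12, 28]
  10 < parent 11 at index 0, swap → [10, 11, 12, 28]
Insert 1:
  append 1 at index 4 → [10, 11, 12, 28, 1]
  1 < parent 11 at index 1, swap → [10, 1, 12, 28, 11]
  1 < parent 10 at index 0, swap → [1, 10, 12, 28, 11]
Insert 13:
  append 13 at index 5 → [1, 10, 12, 28, 11, 13] (no swap needed)
Insert 2:
  append 2 at index 6 → [1, 10, 12, 28, 11, 13, 2]
  2 < parent 12 at index 2, swap → [1, 10, 2, 28, 11, 13, 12]
Insert 14:
  append 14 at index 7 → [1, 10, 2, 28, 11, 13, 12, 14]
  14 < parent 28 at index 3, swap → [1, 10, 2, 14, 11, 13, 12, 28]
Insert 7:
  append 7 at index 8 → [1, 10, 2, 14, 11, 13, 12, 28, 7]
  7 < parent 14 at index 3, swap → [1, 10, 2, 7, 11, 13, 12, 28, 14]
  7 < parent 10 at index 1, swap → [1, 7, 2, 10, 11, 13, 12, 28, 14]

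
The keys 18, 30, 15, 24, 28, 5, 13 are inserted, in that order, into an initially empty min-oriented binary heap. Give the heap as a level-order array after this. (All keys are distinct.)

[5, 24, 13, 30, 28, 18, 15]

Insert 18:
  append 18 at index 0 → [18] (no swap needed)
Insert 30:
  append 30 at index 1 → [18, 30] (no swap needed)
Insert 15:
  append 15 at index 2 → [18, 30, 15]
  15 < parent 18 at index 0, swap → [15, 30, 18]
Insert 24:
  append 24 at index 3 → [15, 30, 18, 24]
  24 < parent 30 at index 1, swap → [15, 24, 18, 30]
Insert 28:
  append 28 at index 4 → [15, 24, 18, 30, 28] (no swap needed)
Insert 5:
  append 5 at index 5 → [15, 24, 18, 30, 28, 5]
  5 < parent 18 at index 2, swap → [15, 24, 5, 30, 28, 18]
  5 < parent 15 at index 0, swap → [5, 24, 15, 30, 28, 18]
Insert 13:
  append 13 at index 6 → [5, 24, 15, 30, 28, 18, 13]
  13 < parent 15 at index 2, swap → [5, 24, 13, 30, 28, 18, 15]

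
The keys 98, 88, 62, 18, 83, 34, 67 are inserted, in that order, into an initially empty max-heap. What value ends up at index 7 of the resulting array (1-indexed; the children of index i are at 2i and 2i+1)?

62

Insert 98:
  append 98 at index 1 → [98] (no swap needed)
Insert 88:
  append 88 at index 2 → [98, 88] (no swap needed)
Insert 62:
  append 62 at index 3 → [98, 88, 62] (no swap needed)
Insert 18:
  append 18 at index 4 → [98, 88, 62, 18] (no swap needed)
Insert 83:
  append 83 at index 5 → [98, 88, 62, 18, 83] (no swap needed)
Insert 34:
  append 34 at index 6 → [98, 88, 62, 18, 83, 34] (no swap needed)
Insert 67:
  append 67 at index 7 → [98, 88, 62, 18, 83, 34, 67]
  67 > parent 62 at index 3, swap → [98, 88, 67, 18, 83, 34, 62]
resulting array: [98, 88, 67, 18, 83, 34, 62]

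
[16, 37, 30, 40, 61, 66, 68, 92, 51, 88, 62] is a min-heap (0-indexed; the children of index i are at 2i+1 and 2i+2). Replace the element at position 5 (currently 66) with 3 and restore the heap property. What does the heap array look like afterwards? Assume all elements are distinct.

[3, 37, 16, 40, 61, 30, 68, 92, 51, 88, 62]

set index 5 from 66 to 3 → [16, 37, 30, 40, 61, 3, 68, 92, 51, 88, 62]
3 < parent 30 at index 2, swap → [16, 37, 3, 40, 61, 30, 68, 92, 51, 88, 62]
3 < parent 16 at index 0, swap → [3, 37, 16, 40, 61, 30, 68, 92, 51, 88, 62]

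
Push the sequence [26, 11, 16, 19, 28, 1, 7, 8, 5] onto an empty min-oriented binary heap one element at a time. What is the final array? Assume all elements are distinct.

[1, 5, 7, 8, 28, 16, 11, 26, 19]

Insert 26:
  append 26 at index 0 → [26] (no swap needed)
Insert 11:
  append 11 at index 1 → [26, 11]
  11 < parent 26 at index 0, swap → [11, 26]
Insert 16:
  append 16 at index 2 → [11, 26, 16] (no swap needed)
Insert 19:
  append 19 at index 3 → [11, 26, 16, 19]
  19 < parent 26 at index 1, swap → [11, 19, 16, 26]
Insert 28:
  append 28 at index 4 → [11, 19, 16, 26, 28] (no swap needed)
Insert 1:
  append 1 at index 5 → [11, 19, 16, 26, 28, 1]
  1 < parent 16 at index 2, swap → [11, 19, 1, 26, 28, 16]
  1 < parent 11 at index 0, swap → [1, 19, 11, 26, 28, 16]
Insert 7:
  append 7 at index 6 → [1, 19, 11, 26, 28, 16, 7]
  7 < parent 11 at index 2, swap → [1, 19, 7, 26, 28, 16, 11]
Insert 8:
  append 8 at index 7 → [1, 19, 7, 26, 28, 16, 11, 8]
  8 < parent 26 at index 3, swap → [1, 19, 7, 8, 28, 16, 11, 26]
  8 < parent 19 at index 1, swap → [1, 8, 7, 19, 28, 16, 11, 26]
Insert 5:
  append 5 at index 8 → [1, 8, 7, 19, 28, 16, 11, 26, 5]
  5 < parent 19 at index 3, swap → [1, 8, 7, 5, 28, 16, 11, 26, 19]
  5 < parent 8 at index 1, swap → [1, 5, 7, 8, 28, 16, 11, 26, 19]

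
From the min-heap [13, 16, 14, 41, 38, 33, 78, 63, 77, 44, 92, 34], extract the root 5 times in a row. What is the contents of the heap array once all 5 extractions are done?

extract-min #1 returns 13:
  remove root 13; move last element 34 to root → [34, 16, 14, 41, 38, 33, 78, 63, 77, 44, 92]
  34 vs smaller child 14 at index 2, swap → [14, 16, 34, 41, 38, 33, 78, 63, 77, 44, 92]
  34 vs smaller child 33 at index 5, swap → [14, 16, 33, 41, 38, 34, 78, 63, 77, 44, 92]
extract-min #2 returns 14:
  remove root 14; move last element 92 to root → [92, 16, 33, 41, 38, 34, 78, 63, 77, 44]
  92 vs smaller child 16 at index 1, swap → [16, 92, 33, 41, 38, 34, 78, 63, 77, 44]
  92 vs smaller child 38 at index 4, swap → [16, 38, 33, 41, 92, 34, 78, 63, 77, 44]
  92 vs only child 44 at index 9, swap → [16, 38, 33, 41, 44, 34, 78, 63, 77, 92]
extract-min #3 returns 16:
  remove root 16; move last element 92 to root → [92, 38, 33, 41, 44, 34, 78, 63, 77]
  92 vs smaller child 33 at index 2, swap → [33, 38, 92, 41, 44, 34, 78, 63, 77]
  92 vs smaller child 34 at index 5, swap → [33, 38, 34, 41, 44, 92, 78, 63, 77]
extract-min #4 returns 33:
  remove root 33; move last element 77 to root → [77, 38, 34, 41, 44, 92, 78, 63]
  77 vs smaller child 34 at index 2, swap → [34, 38, 77, 41, 44, 92, 78, 63]
extract-min #5 returns 34:
  remove root 34; move last element 63 to root → [63, 38, 77, 41, 44, 92, 78]
  63 vs smaller child 38 at index 1, swap → [38, 63, 77, 41, 44, 92, 78]
  63 vs smaller child 41 at index 3, swap → [38, 41, 77, 63, 44, 92, 78]

[38, 41, 77, 63, 44, 92, 78]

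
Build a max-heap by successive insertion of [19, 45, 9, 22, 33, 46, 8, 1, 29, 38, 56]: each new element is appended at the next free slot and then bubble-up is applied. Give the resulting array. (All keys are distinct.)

[56, 46, 45, 29, 38, 9, 8, 1, 19, 22, 33]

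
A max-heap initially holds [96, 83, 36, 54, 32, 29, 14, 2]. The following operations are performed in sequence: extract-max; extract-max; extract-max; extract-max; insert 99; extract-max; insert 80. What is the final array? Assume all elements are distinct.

extract-max → returns 96:
  remove root 96; move last element 2 to root → [2, 83, 36, 54, 32, 29, 14]
  2 vs larger child 83 at index 1, swap → [83, 2, 36, 54, 32, 29, 14]
  2 vs larger child 54 at index 3, swap → [83, 54, 36, 2, 32, 29, 14]
extract-max → returns 83:
  remove root 83; move last element 14 to root → [14, 54, 36, 2, 32, 29]
  14 vs larger child 54 at index 1, swap → [54, 14, 36, 2, 32, 29]
  14 vs larger child 32 at index 4, swap → [54, 32, 36, 2, 14, 29]
extract-max → returns 54:
  remove root 54; move last element 29 to root → [29, 32, 36, 2, 14]
  29 vs larger child 36 at index 2, swap → [36, 32, 29, 2, 14]
extract-max → returns 36:
  remove root 36; move last element 14 to root → [14, 32, 29, 2]
  14 vs larger child 32 at index 1, swap → [32, 14, 29, 2]
insert 99:
  append 99 at index 4 → [32, 14, 29, 2, 99]
  99 > parent 14 at index 1, swap → [32, 99, 29, 2, 14]
  99 > parent 32 at index 0, swap → [99, 32, 29, 2, 14]
extract-max → returns 99:
  remove root 99; move last element 14 to root → [14, 32, 29, 2]
  14 vs larger child 32 at index 1, swap → [32, 14, 29, 2]
insert 80:
  append 80 at index 4 → [32, 14, 29, 2, 80]
  80 > parent 14 at index 1, swap → [32, 80, 29, 2, 14]
  80 > parent 32 at index 0, swap → [80, 32, 29, 2, 14]

[80, 32, 29, 2, 14]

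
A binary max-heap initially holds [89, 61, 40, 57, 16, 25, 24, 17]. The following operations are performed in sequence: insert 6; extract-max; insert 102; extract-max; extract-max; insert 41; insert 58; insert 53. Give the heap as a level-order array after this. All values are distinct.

insert 6:
  append 6 at index 8 → [89, 61, 40, 57, 16, 25, 24, 17, 6] (no swap needed)
extract-max → returns 89:
  remove root 89; move last element 6 to root → [6, 61, 40, 57, 16, 25, 24, 17]
  6 vs larger child 61 at index 1, swap → [61, 6, 40, 57, 16, 25, 24, 17]
  6 vs larger child 57 at index 3, swap → [61, 57, 40, 6, 16, 25, 24, 17]
  6 vs only child 17 at index 7, swap → [61, 57, 40, 17, 16, 25, 24, 6]
insert 102:
  append 102 at index 8 → [61, 57, 40, 17, 16, 25, 24, 6, 102]
  102 > parent 17 at index 3, swap → [61, 57, 40, 102, 16, 25, 24, 6, 17]
  102 > parent 57 at index 1, swap → [61, 102, 40, 57, 16, 25, 24, 6, 17]
  102 > parent 61 at index 0, swap → [102, 61, 40, 57, 16, 25, 24, 6, 17]
extract-max → returns 102:
  remove root 102; move last element 17 to root → [17, 61, 40, 57, 16, 25, 24, 6]
  17 vs larger child 61 at index 1, swap → [61, 17, 40, 57, 16, 25, 24, 6]
  17 vs larger child 57 at index 3, swap → [61, 57, 40, 17, 16, 25, 24, 6]
extract-max → returns 61:
  remove root 61; move last element 6 to root → [6, 57, 40, 17, 16, 25, 24]
  6 vs larger child 57 at index 1, swap → [57, 6, 40, 17, 16, 25, 24]
  6 vs larger child 17 at index 3, swap → [57, 17, 40, 6, 16, 25, 24]
insert 41:
  append 41 at index 7 → [57, 17, 40, 6, 16, 25, 24, 41]
  41 > parent 6 at index 3, swap → [57, 17, 40, 41, 16, 25, 24, 6]
  41 > parent 17 at index 1, swap → [57, 41, 40, 17, 16, 25, 24, 6]
insert 58:
  append 58 at index 8 → [57, 41, 40, 17, 16, 25, 24, 6, 58]
  58 > parent 17 at index 3, swap → [57, 41, 40, 58, 16, 25, 24, 6, 17]
  58 > parent 41 at index 1, swap → [57, 58, 40, 41, 16, 25, 24, 6, 17]
  58 > parent 57 at index 0, swap → [58, 57, 40, 41, 16, 25, 24, 6, 17]
insert 53:
  append 53 at index 9 → [58, 57, 40, 41, 16, 25, 24, 6, 17, 53]
  53 > parent 16 at index 4, swap → [58, 57, 40, 41, 53, 25, 24, 6, 17, 16]

[58, 57, 40, 41, 53, 25, 24, 6, 17, 16]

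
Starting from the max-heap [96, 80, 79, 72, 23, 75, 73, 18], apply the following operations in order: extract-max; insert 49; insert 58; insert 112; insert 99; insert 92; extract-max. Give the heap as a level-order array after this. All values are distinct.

extract-max → returns 96:
  remove root 96; move last element 18 to root → [18, 80, 79, 72, 23, 75, 73]
  18 vs larger child 80 at index 1, swap → [80, 18, 79, 72, 23, 75, 73]
  18 vs larger child 72 at index 3, swap → [80, 72, 79, 18, 23, 75, 73]
insert 49:
  append 49 at index 7 → [80, 72, 79, 18, 23, 75, 73, 49]
  49 > parent 18 at index 3, swap → [80, 72, 79, 49, 23, 75, 73, 18]
insert 58:
  append 58 at index 8 → [80, 72, 79, 49, 23, 75, 73, 18, 58]
  58 > parent 49 at index 3, swap → [80, 72, 79, 58, 23, 75, 73, 18, 49]
insert 112:
  append 112 at index 9 → [80, 72, 79, 58, 23, 75, 73, 18, 49, 112]
  112 > parent 23 at index 4, swap → [80, 72, 79, 58, 112, 75, 73, 18, 49, 23]
  112 > parent 72 at index 1, swap → [80, 112, 79, 58, 72, 75, 73, 18, 49, 23]
  112 > parent 80 at index 0, swap → [112, 80, 79, 58, 72, 75, 73, 18, 49, 23]
insert 99:
  append 99 at index 10 → [112, 80, 79, 58, 72, 75, 73, 18, 49, 23, 99]
  99 > parent 72 at index 4, swap → [112, 80, 79, 58, 99, 75, 73, 18, 49, 23, 72]
  99 > parent 80 at index 1, swap → [112, 99, 79, 58, 80, 75, 73, 18, 49, 23, 72]
insert 92:
  append 92 at index 11 → [112, 99, 79, 58, 80, 75, 73, 18, 49, 23, 72, 92]
  92 > parent 75 at index 5, swap → [112, 99, 79, 58, 80, 92, 73, 18, 49, 23, 72, 75]
  92 > parent 79 at index 2, swap → [112, 99, 92, 58, 80, 79, 73, 18, 49, 23, 72, 75]
extract-max → returns 112:
  remove root 112; move last element 75 to root → [75, 99, 92, 58, 80, 79, 73, 18, 49, 23, 72]
  75 vs larger child 99 at index 1, swap → [99, 75, 92, 58, 80, 79, 73, 18, 49, 23, 72]
  75 vs larger child 80 at index 4, swap → [99, 80, 92, 58, 75, 79, 73, 18, 49, 23, 72]

[99, 80, 92, 58, 75, 79, 73, 18, 49, 23, 72]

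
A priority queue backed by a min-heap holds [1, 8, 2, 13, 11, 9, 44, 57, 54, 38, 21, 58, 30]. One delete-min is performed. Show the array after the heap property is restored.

[2, 8, 9, 13, 11, 30, 44, 57, 54, 38, 21, 58]

remove root 1; move last element 30 to root → [30, 8, 2, 13, 11, 9, 44, 57, 54, 38, 21, 58]
30 vs smaller child 2 at index 2, swap → [2, 8, 30, 13, 11, 9, 44, 57, 54, 38, 21, 58]
30 vs smaller child 9 at index 5, swap → [2, 8, 9, 13, 11, 30, 44, 57, 54, 38, 21, 58]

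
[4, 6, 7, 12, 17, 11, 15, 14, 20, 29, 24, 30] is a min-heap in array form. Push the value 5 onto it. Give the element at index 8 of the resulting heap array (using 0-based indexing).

20

append 5 at index 12 → [4, 6, 7, 12, 17, 11, 15, 14, 20, 29, 24, 30, 5]
5 < parent 11 at index 5, swap → [4, 6, 7, 12, 17, 5, 15, 14, 20, 29, 24, 30, 11]
5 < parent 7 at index 2, swap → [4, 6, 5, 12, 17, 7, 15, 14, 20, 29, 24, 30, 11]
resulting array: [4, 6, 5, 12, 17, 7, 15, 14, 20, 29, 24, 30, 11]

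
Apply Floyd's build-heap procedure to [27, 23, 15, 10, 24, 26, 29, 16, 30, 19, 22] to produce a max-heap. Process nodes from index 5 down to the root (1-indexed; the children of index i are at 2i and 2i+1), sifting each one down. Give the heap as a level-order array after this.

[30, 27, 29, 23, 24, 26, 15, 16, 10, 19, 22]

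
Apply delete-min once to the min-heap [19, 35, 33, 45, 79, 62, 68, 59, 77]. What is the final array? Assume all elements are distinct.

remove root 19; move last element 77 to root → [77, 35, 33, 45, 79, 62, 68, 59]
77 vs smaller child 33 at index 2, swap → [33, 35, 77, 45, 79, 62, 68, 59]
77 vs smaller child 62 at index 5, swap → [33, 35, 62, 45, 79, 77, 68, 59]

[33, 35, 62, 45, 79, 77, 68, 59]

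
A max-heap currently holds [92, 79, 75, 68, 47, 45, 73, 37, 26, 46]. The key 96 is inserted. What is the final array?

append 96 at index 10 → [92, 79, 75, 68, 47, 45, 73, 37, 26, 46, 96]
96 > parent 47 at index 4, swap → [92, 79, 75, 68, 96, 45, 73, 37, 26, 46, 47]
96 > parent 79 at index 1, swap → [92, 96, 75, 68, 79, 45, 73, 37, 26, 46, 47]
96 > parent 92 at index 0, swap → [96, 92, 75, 68, 79, 45, 73, 37, 26, 46, 47]

[96, 92, 75, 68, 79, 45, 73, 37, 26, 46, 47]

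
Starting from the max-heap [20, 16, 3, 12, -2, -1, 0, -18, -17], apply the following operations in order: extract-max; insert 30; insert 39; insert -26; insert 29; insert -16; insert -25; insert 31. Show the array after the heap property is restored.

[39, 30, 31, 12, 16, 3, 29, -18, -17, -2, -26, -1, -16, -25, 0]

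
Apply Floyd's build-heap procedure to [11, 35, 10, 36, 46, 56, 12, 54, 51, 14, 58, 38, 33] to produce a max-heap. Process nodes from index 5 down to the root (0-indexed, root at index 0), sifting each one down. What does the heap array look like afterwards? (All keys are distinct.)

sift down from index 5: already satisfies heap property
sift down from index 4:
  46 vs larger child 58 at index 10, swap → [11, 35, 10, 36, 58, 56, 12, 54, 51, 14, 46, 38, 33]
sift down from index 3:
  36 vs larger child 54 at index 7, swap → [11, 35, 10, 54, 58, 56, 12, 36, 51, 14, 46, 38, 33]
sift down from index 2:
  10 vs larger child 56 at index 5, swap → [11, 35, 56, 54, 58, 10, 12, 36, 51, 14, 46, 38, 33]
  10 vs larger child 38 at index 11, swap → [11, 35, 56, 54, 58, 38, 12, 36, 51, 14, 46, 10, 33]
sift down from index 1:
  35 vs larger child 58 at index 4, swap → [11, 58, 56, 54, 35, 38, 12, 36, 51, 14, 46, 10, 33]
  35 vs larger child 46 at index 10, swap → [11, 58, 56, 54, 46, 38, 12, 36, 51, 14, 35, 10, 33]
sift down from index 0:
  11 vs larger child 58 at index 1, swap → [58, 11, 56, 54, 46, 38, 12, 36, 51, 14, 35, 10, 33]
  11 vs larger child 54 at index 3, swap → [58, 54, 56, 11, 46, 38, 12, 36, 51, 14, 35, 10, 33]
  11 vs larger child 51 at index 8, swap → [58, 54, 56, 51, 46, 38, 12, 36, 11, 14, 35, 10, 33]

[58, 54, 56, 51, 46, 38, 12, 36, 11, 14, 35, 10, 33]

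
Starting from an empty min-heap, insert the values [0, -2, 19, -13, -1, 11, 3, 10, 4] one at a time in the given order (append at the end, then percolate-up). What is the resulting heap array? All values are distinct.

Insert 0:
  append 0 at index 0 → [0] (no swap needed)
Insert -2:
  append -2 at index 1 → [0, -2]
  -2 < parent 0 at index 0, swap → [-2, 0]
Insert 19:
  append 19 at index 2 → [-2, 0, 19] (no swap needed)
Insert -13:
  append -13 at index 3 → [-2, 0, 19, -13]
  -13 < parent 0 at index 1, swap → [-2, -13, 19, 0]
  -13 < parent -2 at index 0, swap → [-13, -2, 19, 0]
Insert -1:
  append -1 at index 4 → [-13, -2, 19, 0, -1] (no swap needed)
Insert 11:
  append 11 at index 5 → [-13, -2, 19, 0, -1, 11]
  11 < parent 19 at index 2, swap → [-13, -2, 11, 0, -1, 19]
Insert 3:
  append 3 at index 6 → [-13, -2, 11, 0, -1, 19, 3]
  3 < parent 11 at index 2, swap → [-13, -2, 3, 0, -1, 19, 11]
Insert 10:
  append 10 at index 7 → [-13, -2, 3, 0, -1, 19, 11, 10] (no swap needed)
Insert 4:
  append 4 at index 8 → [-13, -2, 3, 0, -1, 19, 11, 10, 4] (no swap needed)

[-13, -2, 3, 0, -1, 19, 11, 10, 4]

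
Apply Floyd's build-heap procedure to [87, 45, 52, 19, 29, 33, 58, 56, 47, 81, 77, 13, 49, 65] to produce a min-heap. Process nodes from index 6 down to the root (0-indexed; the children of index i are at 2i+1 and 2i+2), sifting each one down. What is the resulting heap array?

[13, 19, 33, 45, 29, 49, 58, 56, 47, 81, 77, 52, 87, 65]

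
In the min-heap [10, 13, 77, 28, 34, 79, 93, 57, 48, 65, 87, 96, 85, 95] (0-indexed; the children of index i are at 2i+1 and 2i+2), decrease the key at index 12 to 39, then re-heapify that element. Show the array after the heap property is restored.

set index 12 from 85 to 39 → [10, 13, 77, 28, 34, 79, 93, 57, 48, 65, 87, 96, 39, 95]
39 < parent 79 at index 5, swap → [10, 13, 77, 28, 34, 39, 93, 57, 48, 65, 87, 96, 79, 95]
39 < parent 77 at index 2, swap → [10, 13, 39, 28, 34, 77, 93, 57, 48, 65, 87, 96, 79, 95]

[10, 13, 39, 28, 34, 77, 93, 57, 48, 65, 87, 96, 79, 95]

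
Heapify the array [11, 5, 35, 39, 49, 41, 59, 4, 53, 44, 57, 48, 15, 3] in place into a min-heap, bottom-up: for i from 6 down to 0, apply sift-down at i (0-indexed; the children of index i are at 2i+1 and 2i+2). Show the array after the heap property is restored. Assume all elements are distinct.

[3, 4, 11, 5, 44, 15, 35, 39, 53, 49, 57, 48, 41, 59]

sift down from index 6:
  59 vs only child 3 at index 13, swap → [11, 5, 35, 39, 49, 41, 3, 4, 53, 44, 57, 48, 15, 59]
sift down from index 5:
  41 vs smaller child 15 at index 12, swap → [11, 5, 35, 39, 49, 15, 3, 4, 53, 44, 57, 48, 41, 59]
sift down from index 4:
  49 vs smaller child 44 at index 9, swap → [11, 5, 35, 39, 44, 15, 3, 4, 53, 49, 57, 48, 41, 59]
sift down from index 3:
  39 vs smaller child 4 at index 7, swap → [11, 5, 35, 4, 44, 15, 3, 39, 53, 49, 57, 48, 41, 59]
sift down from index 2:
  35 vs smaller child 3 at index 6, swap → [11, 5, 3, 4, 44, 15, 35, 39, 53, 49, 57, 48, 41, 59]
sift down from index 1:
  5 vs smaller child 4 at index 3, swap → [11, 4, 3, 5, 44, 15, 35, 39, 53, 49, 57, 48, 41, 59]
sift down from index 0:
  11 vs smaller child 3 at index 2, swap → [3, 4, 11, 5, 44, 15, 35, 39, 53, 49, 57, 48, 41, 59]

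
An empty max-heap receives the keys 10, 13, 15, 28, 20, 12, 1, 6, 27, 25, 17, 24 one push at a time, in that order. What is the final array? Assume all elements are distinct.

[28, 27, 24, 20, 25, 13, 1, 6, 10, 15, 17, 12]

Insert 10:
  append 10 at index 0 → [10] (no swap needed)
Insert 13:
  append 13 at index 1 → [10, 13]
  13 > parent 10 at index 0, swap → [13, 10]
Insert 15:
  append 15 at index 2 → [13, 10, 15]
  15 > parent 13 at index 0, swap → [15, 10, 13]
Insert 28:
  append 28 at index 3 → [15, 10, 13, 28]
  28 > parent 10 at index 1, swap → [15, 28, 13, 10]
  28 > parent 15 at index 0, swap → [28, 15, 13, 10]
Insert 20:
  append 20 at index 4 → [28, 15, 13, 10, 20]
  20 > parent 15 at index 1, swap → [28, 20, 13, 10, 15]
Insert 12:
  append 12 at index 5 → [28, 20, 13, 10, 15, 12] (no swap needed)
Insert 1:
  append 1 at index 6 → [28, 20, 13, 10, 15, 12, 1] (no swap needed)
Insert 6:
  append 6 at index 7 → [28, 20, 13, 10, 15, 12, 1, 6] (no swap needed)
Insert 27:
  append 27 at index 8 → [28, 20, 13, 10, 15, 12, 1, 6, 27]
  27 > parent 10 at index 3, swap → [28, 20, 13, 27, 15, 12, 1, 6, 10]
  27 > parent 20 at index 1, swap → [28, 27, 13, 20, 15, 12, 1, 6, 10]
Insert 25:
  append 25 at index 9 → [28, 27, 13, 20, 15, 12, 1, 6, 10, 25]
  25 > parent 15 at index 4, swap → [28, 27, 13, 20, 25, 12, 1, 6, 10, 15]
Insert 17:
  append 17 at index 10 → [28, 27, 13, 20, 25, 12, 1, 6, 10, 15, 17] (no swap needed)
Insert 24:
  append 24 at index 11 → [28, 27, 13, 20, 25, 12, 1, 6, 10, 15, 17, 24]
  24 > parent 12 at index 5, swap → [28, 27, 13, 20, 25, 24, 1, 6, 10, 15, 17, 12]
  24 > parent 13 at index 2, swap → [28, 27, 24, 20, 25, 13, 1, 6, 10, 15, 17, 12]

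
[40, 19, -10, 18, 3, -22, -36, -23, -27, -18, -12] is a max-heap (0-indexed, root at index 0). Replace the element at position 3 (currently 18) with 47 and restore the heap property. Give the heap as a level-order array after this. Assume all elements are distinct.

set index 3 from 18 to 47 → [40, 19, -10, 47, 3, -22, -36, -23, -27, -18, -12]
47 > parent 19 at index 1, swap → [40, 47, -10, 19, 3, -22, -36, -23, -27, -18, -12]
47 > parent 40 at index 0, swap → [47, 40, -10, 19, 3, -22, -36, -23, -27, -18, -12]

[47, 40, -10, 19, 3, -22, -36, -23, -27, -18, -12]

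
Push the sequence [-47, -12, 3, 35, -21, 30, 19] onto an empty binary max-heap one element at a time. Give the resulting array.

[35, 3, 30, -47, -21, -12, 19]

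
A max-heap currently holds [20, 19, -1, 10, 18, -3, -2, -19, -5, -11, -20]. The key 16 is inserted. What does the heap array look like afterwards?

[20, 19, 16, 10, 18, -1, -2, -19, -5, -11, -20, -3]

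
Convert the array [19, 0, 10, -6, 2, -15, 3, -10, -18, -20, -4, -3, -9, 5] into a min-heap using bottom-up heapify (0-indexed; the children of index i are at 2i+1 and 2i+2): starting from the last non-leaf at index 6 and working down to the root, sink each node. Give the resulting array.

sift down from index 6: already satisfies heap property
sift down from index 5: already satisfies heap property
sift down from index 4:
  2 vs smaller child -20 at index 9, swap → [19, 0, 10, -6, -20, -15, 3, -10, -18, 2, -4, -3, -9, 5]
sift down from index 3:
  -6 vs smaller child -18 at index 8, swap → [19, 0, 10, -18, -20, -15, 3, -10, -6, 2, -4, -3, -9, 5]
sift down from index 2:
  10 vs smaller child -15 at index 5, swap → [19, 0, -15, -18, -20, 10, 3, -10, -6, 2, -4, -3, -9, 5]
  10 vs smaller child -9 at index 12, swap → [19, 0, -15, -18, -20, -9, 3, -10, -6, 2, -4, -3, 10, 5]
sift down from index 1:
  0 vs smaller child -20 at index 4, swap → [19, -20, -15, -18, 0, -9, 3, -10, -6, 2, -4, -3, 10, 5]
  0 vs smaller child -4 at index 10, swap → [19, -20, -15, -18, -4, -9, 3, -10, -6, 2, 0, -3, 10, 5]
sift down from index 0:
  19 vs smaller child -20 at index 1, swap → [-20, 19, -15, -18, -4, -9, 3, -10, -6, 2, 0, -3, 10, 5]
  19 vs smaller child -18 at index 3, swap → [-20, -18, -15, 19, -4, -9, 3, -10, -6, 2, 0, -3, 10, 5]
  19 vs smaller child -10 at index 7, swap → [-20, -18, -15, -10, -4, -9, 3, 19, -6, 2, 0, -3, 10, 5]

[-20, -18, -15, -10, -4, -9, 3, 19, -6, 2, 0, -3, 10, 5]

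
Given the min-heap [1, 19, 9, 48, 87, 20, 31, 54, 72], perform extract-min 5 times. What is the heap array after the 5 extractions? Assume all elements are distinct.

[48, 54, 72, 87]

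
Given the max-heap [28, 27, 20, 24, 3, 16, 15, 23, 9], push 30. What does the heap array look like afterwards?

[30, 28, 20, 24, 27, 16, 15, 23, 9, 3]

append 30 at index 9 → [28, 27, 20, 24, 3, 16, 15, 23, 9, 30]
30 > parent 3 at index 4, swap → [28, 27, 20, 24, 30, 16, 15, 23, 9, 3]
30 > parent 27 at index 1, swap → [28, 30, 20, 24, 27, 16, 15, 23, 9, 3]
30 > parent 28 at index 0, swap → [30, 28, 20, 24, 27, 16, 15, 23, 9, 3]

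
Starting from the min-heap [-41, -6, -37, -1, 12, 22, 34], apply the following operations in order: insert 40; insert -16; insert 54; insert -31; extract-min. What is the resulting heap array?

[-37, -31, 12, -6, -16, 22, 34, 40, -1, 54]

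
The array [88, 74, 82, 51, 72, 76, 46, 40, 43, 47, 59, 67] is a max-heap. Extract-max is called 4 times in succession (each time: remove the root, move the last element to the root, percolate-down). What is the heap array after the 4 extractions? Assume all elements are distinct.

extract-max #1 returns 88:
  remove root 88; move last element 67 to root → [67, 74, 82, 51, 72, 76, 46, 40, 43, 47, 59]
  67 vs larger child 82 at index 2, swap → [82, 74, 67, 51, 72, 76, 46, 40, 43, 47, 59]
  67 vs larger child 76 at index 5, swap → [82, 74, 76, 51, 72, 67, 46, 40, 43, 47, 59]
extract-max #2 returns 82:
  remove root 82; move last element 59 to root → [59, 74, 76, 51, 72, 67, 46, 40, 43, 47]
  59 vs larger child 76 at index 2, swap → [76, 74, 59, 51, 72, 67, 46, 40, 43, 47]
  59 vs larger child 67 at index 5, swap → [76, 74, 67, 51, 72, 59, 46, 40, 43, 47]
extract-max #3 returns 76:
  remove root 76; move last element 47 to root → [47, 74, 67, 51, 72, 59, 46, 40, 43]
  47 vs larger child 74 at index 1, swap → [74, 47, 67, 51, 72, 59, 46, 40, 43]
  47 vs larger child 72 at index 4, swap → [74, 72, 67, 51, 47, 59, 46, 40, 43]
extract-max #4 returns 74:
  remove root 74; move last element 43 to root → [43, 72, 67, 51, 47, 59, 46, 40]
  43 vs larger child 72 at index 1, swap → [72, 43, 67, 51, 47, 59, 46, 40]
  43 vs larger child 51 at index 3, swap → [72, 51, 67, 43, 47, 59, 46, 40]

[72, 51, 67, 43, 47, 59, 46, 40]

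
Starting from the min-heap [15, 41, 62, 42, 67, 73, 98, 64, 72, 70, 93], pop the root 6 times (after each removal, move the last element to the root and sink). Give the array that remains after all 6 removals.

[70, 73, 72, 98, 93]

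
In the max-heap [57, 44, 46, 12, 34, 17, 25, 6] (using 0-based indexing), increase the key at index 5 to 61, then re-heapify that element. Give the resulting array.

[61, 44, 57, 12, 34, 46, 25, 6]

set index 5 from 17 to 61 → [57, 44, 46, 12, 34, 61, 25, 6]
61 > parent 46 at index 2, swap → [57, 44, 61, 12, 34, 46, 25, 6]
61 > parent 57 at index 0, swap → [61, 44, 57, 12, 34, 46, 25, 6]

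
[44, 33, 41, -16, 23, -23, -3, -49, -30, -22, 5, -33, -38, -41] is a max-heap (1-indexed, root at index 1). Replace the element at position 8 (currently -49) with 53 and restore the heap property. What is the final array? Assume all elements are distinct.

[53, 44, 41, 33, 23, -23, -3, -16, -30, -22, 5, -33, -38, -41]

set index 8 from -49 to 53 → [44, 33, 41, -16, 23, -23, -3, 53, -30, -22, 5, -33, -38, -41]
53 > parent -16 at index 4, swap → [44, 33, 41, 53, 23, -23, -3, -16, -30, -22, 5, -33, -38, -41]
53 > parent 33 at index 2, swap → [44, 53, 41, 33, 23, -23, -3, -16, -30, -22, 5, -33, -38, -41]
53 > parent 44 at index 1, swap → [53, 44, 41, 33, 23, -23, -3, -16, -30, -22, 5, -33, -38, -41]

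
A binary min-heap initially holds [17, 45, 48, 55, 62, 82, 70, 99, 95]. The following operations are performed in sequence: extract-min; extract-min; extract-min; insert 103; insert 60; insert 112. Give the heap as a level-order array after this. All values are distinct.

extract-min → returns 17:
  remove root 17; move last element 95 to root → [95, 45, 48, 55, 62, 82, 70, 99]
  95 vs smaller child 45 at index 1, swap → [45, 95, 48, 55, 62, 82, 70, 99]
  95 vs smaller child 55 at index 3, swap → [45, 55, 48, 95, 62, 82, 70, 99]
extract-min → returns 45:
  remove root 45; move last element 99 to root → [99, 55, 48, 95, 62, 82, 70]
  99 vs smaller child 48 at index 2, swap → [48, 55, 99, 95, 62, 82, 70]
  99 vs smaller child 70 at index 6, swap → [48, 55, 70, 95, 62, 82, 99]
extract-min → returns 48:
  remove root 48; move last element 99 to root → [99, 55, 70, 95, 62, 82]
  99 vs smaller child 55 at index 1, swap → [55, 99, 70, 95, 62, 82]
  99 vs smaller child 62 at index 4, swap → [55, 62, 70, 95, 99, 82]
insert 103:
  append 103 at index 6 → [55, 62, 70, 95, 99, 82, 103] (no swap needed)
insert 60:
  append 60 at index 7 → [55, 62, 70, 95, 99, 82, 103, 60]
  60 < parent 95 at index 3, swap → [55, 62, 70, 60, 99, 82, 103, 95]
  60 < parent 62 at index 1, swap → [55, 60, 70, 62, 99, 82, 103, 95]
insert 112:
  append 112 at index 8 → [55, 60, 70, 62, 99, 82, 103, 95, 112] (no swap needed)

[55, 60, 70, 62, 99, 82, 103, 95, 112]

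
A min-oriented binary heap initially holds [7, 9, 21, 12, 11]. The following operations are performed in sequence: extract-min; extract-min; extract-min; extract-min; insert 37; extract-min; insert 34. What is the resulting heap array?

extract-min → returns 7:
  remove root 7; move last element 11 to root → [11, 9, 21, 12]
  11 vs smaller child 9 at index 1, swap → [9, 11, 21, 12]
extract-min → returns 9:
  remove root 9; move last element 12 to root → [12, 11, 21]
  12 vs smaller child 11 at index 1, swap → [11, 12, 21]
extract-min → returns 11:
  remove root 11; move last element 21 to root → [21, 12]
  21 vs only child 12 at index 1, swap → [12, 21]
extract-min → returns 12:
  remove root 12; move last element 21 to root → [21] (no swap needed)
insert 37:
  append 37 at index 1 → [21, 37] (no swap needed)
extract-min → returns 21:
  remove root 21; move last element 37 to root → [37] (no swap needed)
insert 34:
  append 34 at index 1 → [37, 34]
  34 < parent 37 at index 0, swap → [34, 37]

[34, 37]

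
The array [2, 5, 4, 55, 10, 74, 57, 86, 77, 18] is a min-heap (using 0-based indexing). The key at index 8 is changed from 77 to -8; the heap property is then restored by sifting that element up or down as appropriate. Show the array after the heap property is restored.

[-8, 2, 4, 5, 10, 74, 57, 86, 55, 18]

set index 8 from 77 to -8 → [2, 5, 4, 55, 10, 74, 57, 86, -8, 18]
-8 < parent 55 at index 3, swap → [2, 5, 4, -8, 10, 74, 57, 86, 55, 18]
-8 < parent 5 at index 1, swap → [2, -8, 4, 5, 10, 74, 57, 86, 55, 18]
-8 < parent 2 at index 0, swap → [-8, 2, 4, 5, 10, 74, 57, 86, 55, 18]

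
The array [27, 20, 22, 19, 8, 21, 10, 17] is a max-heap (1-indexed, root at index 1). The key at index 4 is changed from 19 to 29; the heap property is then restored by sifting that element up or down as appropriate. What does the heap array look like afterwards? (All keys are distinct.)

[29, 27, 22, 20, 8, 21, 10, 17]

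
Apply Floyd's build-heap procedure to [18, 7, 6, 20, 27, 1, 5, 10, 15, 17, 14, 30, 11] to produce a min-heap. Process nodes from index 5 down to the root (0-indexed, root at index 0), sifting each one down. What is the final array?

sift down from index 5: already satisfies heap property
sift down from index 4:
  27 vs smaller child 14 at index 10, swap → [18, 7, 6, 20, 14, 1, 5, 10, 15, 17, 27, 30, 11]
sift down from index 3:
  20 vs smaller child 10 at index 7, swap → [18, 7, 6, 10, 14, 1, 5, 20, 15, 17, 27, 30, 11]
sift down from index 2:
  6 vs smaller child 1 at index 5, swap → [18, 7, 1, 10, 14, 6, 5, 20, 15, 17, 27, 30, 11]
sift down from index 1: already satisfies heap property
sift down from index 0:
  18 vs smaller child 1 at index 2, swap → [1, 7, 18, 10, 14, 6, 5, 20, 15, 17, 27, 30, 11]
  18 vs smaller child 5 at index 6, swap → [1, 7, 5, 10, 14, 6, 18, 20, 15, 17, 27, 30, 11]

[1, 7, 5, 10, 14, 6, 18, 20, 15, 17, 27, 30, 11]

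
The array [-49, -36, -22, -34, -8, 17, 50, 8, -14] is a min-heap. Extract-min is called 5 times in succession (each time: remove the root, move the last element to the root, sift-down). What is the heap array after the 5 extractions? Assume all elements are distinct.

[-8, 8, 17, 50]

extract-min #1 returns -49:
  remove root -49; move last element -14 to root → [-14, -36, -22, -34, -8, 17, 50, 8]
  -14 vs smaller child -36 at index 1, swap → [-36, -14, -22, -34, -8, 17, 50, 8]
  -14 vs smaller child -34 at index 3, swap → [-36, -34, -22, -14, -8, 17, 50, 8]
extract-min #2 returns -36:
  remove root -36; move last element 8 to root → [8, -34, -22, -14, -8, 17, 50]
  8 vs smaller child -34 at index 1, swap → [-34, 8, -22, -14, -8, 17, 50]
  8 vs smaller child -14 at index 3, swap → [-34, -14, -22, 8, -8, 17, 50]
extract-min #3 returns -34:
  remove root -34; move last element 50 to root → [50, -14, -22, 8, -8, 17]
  50 vs smaller child -22 at index 2, swap → [-22, -14, 50, 8, -8, 17]
  50 vs only child 17 at index 5, swap → [-22, -14, 17, 8, -8, 50]
extract-min #4 returns -22:
  remove root -22; move last element 50 to root → [50, -14, 17, 8, -8]
  50 vs smaller child -14 at index 1, swap → [-14, 50, 17, 8, -8]
  50 vs smaller child -8 at index 4, swap → [-14, -8, 17, 8, 50]
extract-min #5 returns -14:
  remove root -14; move last element 50 to root → [50, -8, 17, 8]
  50 vs smaller child -8 at index 1, swap → [-8, 50, 17, 8]
  50 vs only child 8 at index 3, swap → [-8, 8, 17, 50]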